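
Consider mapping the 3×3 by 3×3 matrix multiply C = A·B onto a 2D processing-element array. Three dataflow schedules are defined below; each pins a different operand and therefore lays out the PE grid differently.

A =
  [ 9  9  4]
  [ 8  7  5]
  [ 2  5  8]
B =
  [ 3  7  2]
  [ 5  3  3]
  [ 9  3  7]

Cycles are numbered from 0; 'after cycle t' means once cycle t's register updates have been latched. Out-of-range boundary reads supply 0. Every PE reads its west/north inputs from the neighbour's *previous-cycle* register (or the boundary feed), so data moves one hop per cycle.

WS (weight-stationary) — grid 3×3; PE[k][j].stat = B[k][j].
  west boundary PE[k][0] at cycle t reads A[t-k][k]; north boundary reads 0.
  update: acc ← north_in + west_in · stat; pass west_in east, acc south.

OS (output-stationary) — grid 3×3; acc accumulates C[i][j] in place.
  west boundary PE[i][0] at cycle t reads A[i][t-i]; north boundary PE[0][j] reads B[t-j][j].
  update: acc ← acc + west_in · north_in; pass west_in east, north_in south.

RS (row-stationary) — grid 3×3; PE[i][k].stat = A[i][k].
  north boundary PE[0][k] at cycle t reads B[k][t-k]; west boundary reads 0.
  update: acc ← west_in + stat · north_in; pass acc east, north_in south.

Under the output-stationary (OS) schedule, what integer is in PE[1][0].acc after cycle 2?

PE[1][0].acc = 59

OS 3×3: PE[1][0] cycle-by-cycle (with neighbour feeds):
  @0  [0,0]  acc 27  |  →9  ↓3
  @0  [1,0]  acc 0  |  →0  ↓0
  @1  [0,0]  acc 72  |  →9  ↓5
  @1  [1,0]  acc 24  |  →8  ↓3
  @2  [0,0]  acc 108  |  →4  ↓9
  @2  [1,0]  acc 59  |  →7  ↓5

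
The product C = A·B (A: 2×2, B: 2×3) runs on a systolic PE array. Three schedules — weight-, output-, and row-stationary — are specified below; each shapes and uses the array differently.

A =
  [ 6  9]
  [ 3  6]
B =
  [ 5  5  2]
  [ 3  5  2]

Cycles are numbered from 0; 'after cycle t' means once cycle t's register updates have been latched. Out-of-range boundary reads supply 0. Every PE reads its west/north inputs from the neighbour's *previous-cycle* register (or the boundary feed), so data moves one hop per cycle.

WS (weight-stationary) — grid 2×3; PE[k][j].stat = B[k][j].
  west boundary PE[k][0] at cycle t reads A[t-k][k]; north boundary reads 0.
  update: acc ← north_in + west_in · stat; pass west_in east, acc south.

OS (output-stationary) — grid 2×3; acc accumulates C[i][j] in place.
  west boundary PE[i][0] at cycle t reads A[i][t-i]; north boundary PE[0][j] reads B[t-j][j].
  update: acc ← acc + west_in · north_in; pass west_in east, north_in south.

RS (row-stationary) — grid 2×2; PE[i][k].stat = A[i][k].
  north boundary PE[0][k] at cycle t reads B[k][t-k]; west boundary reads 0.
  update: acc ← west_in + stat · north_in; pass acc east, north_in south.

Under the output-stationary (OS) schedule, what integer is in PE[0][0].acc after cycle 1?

OS on a 2×3 grid — tracing PE[0][0] and its feeders:
  0: (0,0).acc=30  regs=<6,5>
  1: (0,0).acc=57  regs=<9,3>

PE[0][0].acc = 57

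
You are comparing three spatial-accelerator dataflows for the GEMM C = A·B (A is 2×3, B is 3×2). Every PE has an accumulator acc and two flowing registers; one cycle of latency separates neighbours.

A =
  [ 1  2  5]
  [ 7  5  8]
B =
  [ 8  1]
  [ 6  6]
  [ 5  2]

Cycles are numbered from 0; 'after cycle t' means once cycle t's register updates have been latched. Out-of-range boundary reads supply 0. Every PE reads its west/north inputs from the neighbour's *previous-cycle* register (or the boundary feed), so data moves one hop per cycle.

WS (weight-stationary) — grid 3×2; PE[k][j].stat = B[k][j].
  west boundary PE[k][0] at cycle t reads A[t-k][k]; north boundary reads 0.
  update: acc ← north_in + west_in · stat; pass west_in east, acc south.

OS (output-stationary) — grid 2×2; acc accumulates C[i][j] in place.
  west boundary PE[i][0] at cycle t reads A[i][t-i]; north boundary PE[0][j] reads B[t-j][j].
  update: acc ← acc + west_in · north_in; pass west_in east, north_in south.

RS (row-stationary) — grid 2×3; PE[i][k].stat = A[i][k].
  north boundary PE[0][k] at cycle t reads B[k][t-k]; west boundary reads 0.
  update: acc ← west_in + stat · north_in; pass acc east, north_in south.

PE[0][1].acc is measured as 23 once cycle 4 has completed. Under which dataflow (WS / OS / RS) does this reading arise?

WS (3×2 grid), PE[0][1]:
  after 0 — PE[0][1] acc=0, pass-E 0, pass-S 0
  after 1 — PE[0][1] acc=1, pass-E 1, pass-S 1
  after 2 — PE[0][1] acc=7, pass-E 7, pass-S 7
  after 3 — PE[0][1] acc=0, pass-E 0, pass-S 0
  after 4 — PE[0][1] acc=0, pass-E 0, pass-S 0
OS (2×2 grid), PE[0][1]:
  after 0 — PE[0][1] acc=0, pass-E 0, pass-S 0
  after 1 — PE[0][1] acc=1, pass-E 1, pass-S 1
  after 2 — PE[0][1] acc=13, pass-E 2, pass-S 6
  after 3 — PE[0][1] acc=23, pass-E 5, pass-S 2
  after 4 — PE[0][1] acc=23, pass-E 0, pass-S 0
RS (2×3 grid), PE[0][1]:
  after 0 — PE[0][1] acc=0, pass-E 0, pass-S 0
  after 1 — PE[0][1] acc=20, pass-E 20, pass-S 6
  after 2 — PE[0][1] acc=13, pass-E 13, pass-S 6
  after 3 — PE[0][1] acc=0, pass-E 0, pass-S 0
  after 4 — PE[0][1] acc=0, pass-E 0, pass-S 0

dataflow = OS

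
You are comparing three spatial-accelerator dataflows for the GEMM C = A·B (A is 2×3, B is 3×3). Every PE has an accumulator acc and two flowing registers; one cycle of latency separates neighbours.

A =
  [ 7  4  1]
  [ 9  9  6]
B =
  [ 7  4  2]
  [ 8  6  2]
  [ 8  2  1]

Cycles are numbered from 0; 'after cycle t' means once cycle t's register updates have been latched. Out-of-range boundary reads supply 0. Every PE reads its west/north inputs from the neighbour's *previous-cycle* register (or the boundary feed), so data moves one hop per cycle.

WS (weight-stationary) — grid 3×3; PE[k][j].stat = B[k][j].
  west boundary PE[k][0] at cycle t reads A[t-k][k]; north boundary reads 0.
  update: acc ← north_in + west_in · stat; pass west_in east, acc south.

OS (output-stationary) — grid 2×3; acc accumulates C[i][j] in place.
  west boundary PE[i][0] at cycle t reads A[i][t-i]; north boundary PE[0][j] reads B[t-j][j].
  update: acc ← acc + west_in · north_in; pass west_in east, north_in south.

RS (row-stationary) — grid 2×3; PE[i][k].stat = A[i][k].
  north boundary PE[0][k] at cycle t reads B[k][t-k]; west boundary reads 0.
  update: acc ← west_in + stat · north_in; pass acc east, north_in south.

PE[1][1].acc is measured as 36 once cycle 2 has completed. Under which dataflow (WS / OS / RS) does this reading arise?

dataflow = OS

WS (3×3 grid), PE[1][1]:
  [0] (1,1) acc=0 (h:0 v:0)
  [1] (1,1) acc=0 (h:0 v:0)
  [2] (1,1) acc=52 (h:4 v:52)
OS (2×3 grid), PE[1][1]:
  [0] (1,1) acc=0 (h:0 v:0)
  [1] (1,1) acc=0 (h:0 v:0)
  [2] (1,1) acc=36 (h:9 v:4)
RS (2×3 grid), PE[1][1]:
  [0] (1,1) acc=0 (h:0 v:0)
  [1] (1,1) acc=0 (h:0 v:0)
  [2] (1,1) acc=135 (h:135 v:8)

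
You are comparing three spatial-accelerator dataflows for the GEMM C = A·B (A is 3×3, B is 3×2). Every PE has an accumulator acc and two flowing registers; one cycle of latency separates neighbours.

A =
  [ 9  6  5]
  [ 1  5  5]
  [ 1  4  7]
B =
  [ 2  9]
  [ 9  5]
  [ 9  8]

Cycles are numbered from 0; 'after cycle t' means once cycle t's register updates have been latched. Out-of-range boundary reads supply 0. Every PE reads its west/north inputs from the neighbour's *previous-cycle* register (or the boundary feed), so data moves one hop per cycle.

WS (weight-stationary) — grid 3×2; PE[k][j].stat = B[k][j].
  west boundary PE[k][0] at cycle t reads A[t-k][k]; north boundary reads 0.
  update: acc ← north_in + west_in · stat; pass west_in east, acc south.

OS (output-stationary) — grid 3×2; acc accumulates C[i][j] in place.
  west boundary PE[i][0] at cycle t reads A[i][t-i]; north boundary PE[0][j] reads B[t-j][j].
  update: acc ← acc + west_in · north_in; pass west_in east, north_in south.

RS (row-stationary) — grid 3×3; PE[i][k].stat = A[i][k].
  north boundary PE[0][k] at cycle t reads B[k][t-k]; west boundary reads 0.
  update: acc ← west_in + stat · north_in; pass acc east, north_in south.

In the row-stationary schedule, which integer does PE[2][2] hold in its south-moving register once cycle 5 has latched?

register = 8

RS (3×3). Following PE[2][2] plus its west/north inputs:
  c0 r1c2: 0 / 0 / 0
  c0 r2c1: 0 / 0 / 0
  c0 r2c2: 0 / 0 / 0
  c1 r1c2: 0 / 0 / 0
  c1 r2c1: 0 / 0 / 0
  c1 r2c2: 0 / 0 / 0
  c2 r1c2: 0 / 0 / 0
  c2 r2c1: 0 / 0 / 0
  c2 r2c2: 0 / 0 / 0
  c3 r1c2: 92 / 92 / 9
  c3 r2c1: 38 / 38 / 9
  c3 r2c2: 0 / 0 / 0
  c4 r1c2: 74 / 74 / 8
  c4 r2c1: 29 / 29 / 5
  c4 r2c2: 101 / 101 / 9
  c5 r1c2: 0 / 0 / 0
  c5 r2c1: 0 / 0 / 0
  c5 r2c2: 85 / 85 / 8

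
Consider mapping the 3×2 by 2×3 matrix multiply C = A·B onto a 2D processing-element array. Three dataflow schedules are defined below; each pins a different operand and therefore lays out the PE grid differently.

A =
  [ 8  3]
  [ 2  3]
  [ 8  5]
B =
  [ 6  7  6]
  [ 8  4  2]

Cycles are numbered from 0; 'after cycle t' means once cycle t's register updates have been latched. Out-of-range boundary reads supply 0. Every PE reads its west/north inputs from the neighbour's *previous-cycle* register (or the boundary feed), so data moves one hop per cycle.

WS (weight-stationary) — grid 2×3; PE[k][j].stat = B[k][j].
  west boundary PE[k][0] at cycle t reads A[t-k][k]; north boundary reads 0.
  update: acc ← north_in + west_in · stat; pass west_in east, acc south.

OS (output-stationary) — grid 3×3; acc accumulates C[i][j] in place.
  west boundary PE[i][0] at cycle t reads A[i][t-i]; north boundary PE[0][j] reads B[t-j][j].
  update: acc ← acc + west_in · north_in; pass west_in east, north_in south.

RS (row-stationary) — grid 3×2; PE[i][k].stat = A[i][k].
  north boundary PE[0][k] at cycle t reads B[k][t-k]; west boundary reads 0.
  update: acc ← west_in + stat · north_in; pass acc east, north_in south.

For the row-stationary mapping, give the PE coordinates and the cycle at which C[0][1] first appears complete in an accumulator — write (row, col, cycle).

RS: C[0][1] accumulates in PE[0][1]:
  t=0 PE[0][1]: acc=0 h=0 v=0
  t=1 PE[0][1]: acc=72 h=72 v=8
  t=2 PE[0][1]: acc=68 h=68 v=4

(row, col, cycle) = (0, 1, 2)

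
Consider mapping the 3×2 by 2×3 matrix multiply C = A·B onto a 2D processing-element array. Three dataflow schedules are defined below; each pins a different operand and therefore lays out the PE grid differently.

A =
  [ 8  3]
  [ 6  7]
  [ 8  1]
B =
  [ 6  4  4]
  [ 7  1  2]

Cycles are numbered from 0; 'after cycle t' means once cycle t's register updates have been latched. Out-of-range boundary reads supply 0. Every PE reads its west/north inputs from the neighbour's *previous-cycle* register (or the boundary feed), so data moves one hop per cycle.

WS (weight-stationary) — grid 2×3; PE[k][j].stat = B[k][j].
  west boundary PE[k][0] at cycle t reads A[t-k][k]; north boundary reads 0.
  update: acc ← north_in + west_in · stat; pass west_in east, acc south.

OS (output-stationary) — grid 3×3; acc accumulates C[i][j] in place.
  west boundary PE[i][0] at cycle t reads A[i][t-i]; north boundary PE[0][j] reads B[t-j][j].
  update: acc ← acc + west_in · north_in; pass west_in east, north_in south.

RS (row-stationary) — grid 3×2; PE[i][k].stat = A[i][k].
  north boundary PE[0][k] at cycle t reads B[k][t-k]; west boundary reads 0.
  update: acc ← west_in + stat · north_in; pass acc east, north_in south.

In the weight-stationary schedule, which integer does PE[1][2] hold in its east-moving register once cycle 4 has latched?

register = 7

WS on a 2×3 grid — tracing PE[1][2] and its feeders:
  @0  [0,2]  acc 0  |  →0  ↓0
  @0  [1,1]  acc 0  |  →0  ↓0
  @0  [1,2]  acc 0  |  →0  ↓0
  @1  [0,2]  acc 0  |  →0  ↓0
  @1  [1,1]  acc 0  |  →0  ↓0
  @1  [1,2]  acc 0  |  →0  ↓0
  @2  [0,2]  acc 32  |  →8  ↓32
  @2  [1,1]  acc 35  |  →3  ↓35
  @2  [1,2]  acc 0  |  →0  ↓0
  @3  [0,2]  acc 24  |  →6  ↓24
  @3  [1,1]  acc 31  |  →7  ↓31
  @3  [1,2]  acc 38  |  →3  ↓38
  @4  [0,2]  acc 32  |  →8  ↓32
  @4  [1,1]  acc 33  |  →1  ↓33
  @4  [1,2]  acc 38  |  →7  ↓38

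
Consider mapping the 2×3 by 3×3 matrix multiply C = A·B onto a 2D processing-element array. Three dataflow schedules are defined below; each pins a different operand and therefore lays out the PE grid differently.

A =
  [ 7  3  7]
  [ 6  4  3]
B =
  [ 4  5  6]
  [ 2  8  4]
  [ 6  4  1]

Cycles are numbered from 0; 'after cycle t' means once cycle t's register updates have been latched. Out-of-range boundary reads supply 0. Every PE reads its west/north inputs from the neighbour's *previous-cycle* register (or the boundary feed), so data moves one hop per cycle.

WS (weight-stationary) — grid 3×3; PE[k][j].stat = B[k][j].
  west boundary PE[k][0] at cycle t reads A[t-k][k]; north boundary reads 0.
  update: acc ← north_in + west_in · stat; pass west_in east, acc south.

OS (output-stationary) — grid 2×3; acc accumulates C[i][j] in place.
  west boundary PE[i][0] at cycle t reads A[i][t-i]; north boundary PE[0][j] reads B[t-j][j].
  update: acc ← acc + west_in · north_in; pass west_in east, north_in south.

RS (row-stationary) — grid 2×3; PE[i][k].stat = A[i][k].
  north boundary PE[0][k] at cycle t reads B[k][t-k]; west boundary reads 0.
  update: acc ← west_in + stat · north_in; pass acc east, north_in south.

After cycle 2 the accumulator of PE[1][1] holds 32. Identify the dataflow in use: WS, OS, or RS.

dataflow = RS

Under WS (3×3), PE[1][1]:
  0: (1,1).acc=0  regs=<0,0>
  1: (1,1).acc=0  regs=<0,0>
  2: (1,1).acc=59  regs=<3,59>
Under OS (2×3), PE[1][1]:
  0: (1,1).acc=0  regs=<0,0>
  1: (1,1).acc=0  regs=<0,0>
  2: (1,1).acc=30  regs=<6,5>
Under RS (2×3), PE[1][1]:
  0: (1,1).acc=0  regs=<0,0>
  1: (1,1).acc=0  regs=<0,0>
  2: (1,1).acc=32  regs=<32,2>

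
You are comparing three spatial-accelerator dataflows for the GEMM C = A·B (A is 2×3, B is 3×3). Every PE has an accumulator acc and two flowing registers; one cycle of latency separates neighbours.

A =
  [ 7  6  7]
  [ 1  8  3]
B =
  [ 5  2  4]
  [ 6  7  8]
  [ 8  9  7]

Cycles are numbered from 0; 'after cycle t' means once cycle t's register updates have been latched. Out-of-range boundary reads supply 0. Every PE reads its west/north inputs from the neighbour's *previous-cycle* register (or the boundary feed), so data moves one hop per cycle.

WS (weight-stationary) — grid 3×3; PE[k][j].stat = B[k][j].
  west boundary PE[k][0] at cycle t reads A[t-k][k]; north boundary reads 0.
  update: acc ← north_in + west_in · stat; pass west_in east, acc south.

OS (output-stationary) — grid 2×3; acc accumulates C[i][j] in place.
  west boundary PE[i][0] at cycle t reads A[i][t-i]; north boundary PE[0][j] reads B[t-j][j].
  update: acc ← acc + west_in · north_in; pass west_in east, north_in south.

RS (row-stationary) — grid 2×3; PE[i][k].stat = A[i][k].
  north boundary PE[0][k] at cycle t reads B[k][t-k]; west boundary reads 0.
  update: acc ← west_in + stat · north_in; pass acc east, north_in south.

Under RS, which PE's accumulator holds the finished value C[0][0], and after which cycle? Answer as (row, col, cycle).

Under RS, C[0][0] lands at PE[0][2]:
  @0  [0,2]  acc 0  |  →0  ↓0
  @1  [0,2]  acc 0  |  →0  ↓0
  @2  [0,2]  acc 127  |  →127  ↓8

(row, col, cycle) = (0, 2, 2)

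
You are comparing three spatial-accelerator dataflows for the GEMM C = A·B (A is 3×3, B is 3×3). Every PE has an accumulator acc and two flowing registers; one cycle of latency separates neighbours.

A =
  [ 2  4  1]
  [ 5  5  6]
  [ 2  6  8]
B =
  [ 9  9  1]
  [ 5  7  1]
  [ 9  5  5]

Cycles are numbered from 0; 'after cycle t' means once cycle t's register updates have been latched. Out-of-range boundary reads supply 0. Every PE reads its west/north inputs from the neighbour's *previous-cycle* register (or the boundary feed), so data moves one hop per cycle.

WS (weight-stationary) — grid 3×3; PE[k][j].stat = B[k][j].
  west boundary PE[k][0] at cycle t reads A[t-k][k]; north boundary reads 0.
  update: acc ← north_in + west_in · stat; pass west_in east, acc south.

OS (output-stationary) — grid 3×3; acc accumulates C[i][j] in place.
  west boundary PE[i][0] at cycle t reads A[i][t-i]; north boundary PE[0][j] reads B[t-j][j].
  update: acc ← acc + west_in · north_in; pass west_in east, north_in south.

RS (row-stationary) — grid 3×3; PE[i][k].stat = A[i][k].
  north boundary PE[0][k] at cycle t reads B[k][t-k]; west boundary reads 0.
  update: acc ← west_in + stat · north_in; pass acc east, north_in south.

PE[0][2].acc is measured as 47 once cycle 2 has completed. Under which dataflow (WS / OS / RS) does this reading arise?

WS [3×3] PE[0][2] across cycles:
  [0] (0,2) acc=0 (h:0 v:0)
  [1] (0,2) acc=0 (h:0 v:0)
  [2] (0,2) acc=2 (h:2 v:2)
OS [3×3] PE[0][2] across cycles:
  [0] (0,2) acc=0 (h:0 v:0)
  [1] (0,2) acc=0 (h:0 v:0)
  [2] (0,2) acc=2 (h:2 v:1)
RS [3×3] PE[0][2] across cycles:
  [0] (0,2) acc=0 (h:0 v:0)
  [1] (0,2) acc=0 (h:0 v:0)
  [2] (0,2) acc=47 (h:47 v:9)

dataflow = RS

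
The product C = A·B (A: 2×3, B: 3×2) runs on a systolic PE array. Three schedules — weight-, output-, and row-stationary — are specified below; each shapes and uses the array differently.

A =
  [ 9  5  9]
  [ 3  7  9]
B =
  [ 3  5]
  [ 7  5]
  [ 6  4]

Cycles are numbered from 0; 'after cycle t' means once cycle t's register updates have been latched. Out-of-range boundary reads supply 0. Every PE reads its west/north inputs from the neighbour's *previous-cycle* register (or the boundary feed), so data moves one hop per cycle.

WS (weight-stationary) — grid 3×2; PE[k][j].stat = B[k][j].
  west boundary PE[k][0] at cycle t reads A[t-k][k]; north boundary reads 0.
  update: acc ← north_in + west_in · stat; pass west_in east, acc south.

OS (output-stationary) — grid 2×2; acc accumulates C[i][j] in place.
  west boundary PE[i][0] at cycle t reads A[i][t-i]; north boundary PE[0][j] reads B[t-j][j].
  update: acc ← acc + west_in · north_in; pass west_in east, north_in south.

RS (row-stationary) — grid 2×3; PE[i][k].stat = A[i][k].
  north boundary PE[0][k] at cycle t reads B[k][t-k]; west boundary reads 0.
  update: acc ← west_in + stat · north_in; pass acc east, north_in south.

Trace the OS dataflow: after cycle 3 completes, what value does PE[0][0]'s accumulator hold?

PE[0][0].acc = 116

OS on a 2×2 grid — tracing PE[0][0] and its feeders:
  c0 r0c0: 27 / 9 / 3
  c1 r0c0: 62 / 5 / 7
  c2 r0c0: 116 / 9 / 6
  c3 r0c0: 116 / 0 / 0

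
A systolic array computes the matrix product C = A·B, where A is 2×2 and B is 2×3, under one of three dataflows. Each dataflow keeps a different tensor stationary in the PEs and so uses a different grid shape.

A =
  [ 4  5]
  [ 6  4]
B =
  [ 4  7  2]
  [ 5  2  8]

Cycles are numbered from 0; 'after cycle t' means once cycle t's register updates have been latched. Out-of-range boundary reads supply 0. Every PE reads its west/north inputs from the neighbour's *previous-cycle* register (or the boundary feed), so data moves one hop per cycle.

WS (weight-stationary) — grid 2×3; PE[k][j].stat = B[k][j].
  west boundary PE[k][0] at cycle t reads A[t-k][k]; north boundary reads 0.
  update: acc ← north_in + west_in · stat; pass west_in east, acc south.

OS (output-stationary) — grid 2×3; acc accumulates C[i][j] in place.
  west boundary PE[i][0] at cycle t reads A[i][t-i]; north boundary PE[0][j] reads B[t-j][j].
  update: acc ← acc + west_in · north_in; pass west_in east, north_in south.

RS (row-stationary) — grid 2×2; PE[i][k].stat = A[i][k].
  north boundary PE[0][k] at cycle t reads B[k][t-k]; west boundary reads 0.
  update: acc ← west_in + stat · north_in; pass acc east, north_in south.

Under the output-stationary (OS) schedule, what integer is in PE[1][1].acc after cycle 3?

Tracing OS — 2×3 array, target PE[1][1]:
  step 0 · PE0,1: acc=0; fwd→0 fwd↓0
  step 0 · PE1,0: acc=0; fwd→0 fwd↓0
  step 0 · PE1,1: acc=0; fwd→0 fwd↓0
  step 1 · PE0,1: acc=28; fwd→4 fwd↓7
  step 1 · PE1,0: acc=24; fwd→6 fwd↓4
  step 1 · PE1,1: acc=0; fwd→0 fwd↓0
  step 2 · PE0,1: acc=38; fwd→5 fwd↓2
  step 2 · PE1,0: acc=44; fwd→4 fwd↓5
  step 2 · PE1,1: acc=42; fwd→6 fwd↓7
  step 3 · PE0,1: acc=38; fwd→0 fwd↓0
  step 3 · PE1,0: acc=44; fwd→0 fwd↓0
  step 3 · PE1,1: acc=50; fwd→4 fwd↓2

PE[1][1].acc = 50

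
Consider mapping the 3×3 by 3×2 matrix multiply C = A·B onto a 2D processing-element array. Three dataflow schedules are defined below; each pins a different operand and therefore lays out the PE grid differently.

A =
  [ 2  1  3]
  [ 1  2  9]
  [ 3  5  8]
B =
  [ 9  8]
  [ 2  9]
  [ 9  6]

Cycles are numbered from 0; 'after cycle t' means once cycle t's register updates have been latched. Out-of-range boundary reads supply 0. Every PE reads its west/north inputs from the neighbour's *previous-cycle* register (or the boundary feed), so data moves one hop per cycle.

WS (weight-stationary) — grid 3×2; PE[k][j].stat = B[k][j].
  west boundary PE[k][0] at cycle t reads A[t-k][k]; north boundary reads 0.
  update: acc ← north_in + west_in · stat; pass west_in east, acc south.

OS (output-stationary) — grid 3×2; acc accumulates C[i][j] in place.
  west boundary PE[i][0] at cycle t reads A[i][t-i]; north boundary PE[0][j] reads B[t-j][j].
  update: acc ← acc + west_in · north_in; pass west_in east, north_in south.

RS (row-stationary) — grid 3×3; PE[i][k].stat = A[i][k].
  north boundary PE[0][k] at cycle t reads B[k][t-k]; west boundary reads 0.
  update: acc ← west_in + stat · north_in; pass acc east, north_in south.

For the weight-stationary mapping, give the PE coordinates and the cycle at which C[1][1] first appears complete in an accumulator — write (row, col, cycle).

(row, col, cycle) = (2, 1, 4)

WS: C[1][1] accumulates in PE[2][1]:
  t=0 PE[2][1]: acc=0 h=0 v=0
  t=1 PE[2][1]: acc=0 h=0 v=0
  t=2 PE[2][1]: acc=0 h=0 v=0
  t=3 PE[2][1]: acc=43 h=3 v=43
  t=4 PE[2][1]: acc=80 h=9 v=80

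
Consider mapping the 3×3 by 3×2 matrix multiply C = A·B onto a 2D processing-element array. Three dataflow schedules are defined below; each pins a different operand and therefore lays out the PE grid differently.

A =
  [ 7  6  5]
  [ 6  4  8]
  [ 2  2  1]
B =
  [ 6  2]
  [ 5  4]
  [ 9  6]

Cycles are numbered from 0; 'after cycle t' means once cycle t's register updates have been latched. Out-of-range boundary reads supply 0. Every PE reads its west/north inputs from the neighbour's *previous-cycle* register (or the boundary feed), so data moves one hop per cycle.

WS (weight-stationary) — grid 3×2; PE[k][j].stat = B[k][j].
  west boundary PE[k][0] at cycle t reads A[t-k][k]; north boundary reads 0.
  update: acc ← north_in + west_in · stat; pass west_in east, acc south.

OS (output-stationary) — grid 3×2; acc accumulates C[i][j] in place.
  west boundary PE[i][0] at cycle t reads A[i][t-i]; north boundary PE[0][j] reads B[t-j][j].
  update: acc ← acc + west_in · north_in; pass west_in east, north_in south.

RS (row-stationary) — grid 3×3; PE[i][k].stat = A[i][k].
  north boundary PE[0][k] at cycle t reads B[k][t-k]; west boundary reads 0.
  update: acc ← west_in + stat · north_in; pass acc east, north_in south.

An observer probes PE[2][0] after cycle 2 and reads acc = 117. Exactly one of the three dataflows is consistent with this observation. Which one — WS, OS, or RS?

— WS: 3×2; PE[2][0] trace:
  [0] (2,0) acc=0 (h:0 v:0)
  [1] (2,0) acc=0 (h:0 v:0)
  [2] (2,0) acc=117 (h:5 v:117)
— OS: 3×2; PE[2][0] trace:
  [0] (2,0) acc=0 (h:0 v:0)
  [1] (2,0) acc=0 (h:0 v:0)
  [2] (2,0) acc=12 (h:2 v:6)
— RS: 3×3; PE[2][0] trace:
  [0] (2,0) acc=0 (h:0 v:0)
  [1] (2,0) acc=0 (h:0 v:0)
  [2] (2,0) acc=12 (h:12 v:6)

dataflow = WS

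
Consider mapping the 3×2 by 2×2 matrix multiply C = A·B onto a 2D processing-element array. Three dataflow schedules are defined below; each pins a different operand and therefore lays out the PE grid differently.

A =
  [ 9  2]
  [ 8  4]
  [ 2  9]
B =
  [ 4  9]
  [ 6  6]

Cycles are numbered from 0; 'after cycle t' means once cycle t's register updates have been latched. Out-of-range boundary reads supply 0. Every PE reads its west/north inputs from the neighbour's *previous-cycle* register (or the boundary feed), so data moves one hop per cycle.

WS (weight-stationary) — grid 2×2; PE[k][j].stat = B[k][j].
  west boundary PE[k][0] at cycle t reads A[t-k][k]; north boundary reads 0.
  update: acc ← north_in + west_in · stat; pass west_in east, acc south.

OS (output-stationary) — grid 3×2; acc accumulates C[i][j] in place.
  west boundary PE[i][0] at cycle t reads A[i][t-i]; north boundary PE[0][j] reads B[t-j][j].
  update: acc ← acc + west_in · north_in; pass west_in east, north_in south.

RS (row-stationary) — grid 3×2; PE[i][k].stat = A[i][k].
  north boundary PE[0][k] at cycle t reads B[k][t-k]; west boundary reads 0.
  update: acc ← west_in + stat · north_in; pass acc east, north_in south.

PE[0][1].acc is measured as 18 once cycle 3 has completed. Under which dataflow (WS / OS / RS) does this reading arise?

— WS: 2×2; PE[0][1] trace:
  t=0 PE[0][1]: acc=0 h=0 v=0
  t=1 PE[0][1]: acc=81 h=9 v=81
  t=2 PE[0][1]: acc=72 h=8 v=72
  t=3 PE[0][1]: acc=18 h=2 v=18
— OS: 3×2; PE[0][1] trace:
  t=0 PE[0][1]: acc=0 h=0 v=0
  t=1 PE[0][1]: acc=81 h=9 v=9
  t=2 PE[0][1]: acc=93 h=2 v=6
  t=3 PE[0][1]: acc=93 h=0 v=0
— RS: 3×2; PE[0][1] trace:
  t=0 PE[0][1]: acc=0 h=0 v=0
  t=1 PE[0][1]: acc=48 h=48 v=6
  t=2 PE[0][1]: acc=93 h=93 v=6
  t=3 PE[0][1]: acc=0 h=0 v=0

dataflow = WS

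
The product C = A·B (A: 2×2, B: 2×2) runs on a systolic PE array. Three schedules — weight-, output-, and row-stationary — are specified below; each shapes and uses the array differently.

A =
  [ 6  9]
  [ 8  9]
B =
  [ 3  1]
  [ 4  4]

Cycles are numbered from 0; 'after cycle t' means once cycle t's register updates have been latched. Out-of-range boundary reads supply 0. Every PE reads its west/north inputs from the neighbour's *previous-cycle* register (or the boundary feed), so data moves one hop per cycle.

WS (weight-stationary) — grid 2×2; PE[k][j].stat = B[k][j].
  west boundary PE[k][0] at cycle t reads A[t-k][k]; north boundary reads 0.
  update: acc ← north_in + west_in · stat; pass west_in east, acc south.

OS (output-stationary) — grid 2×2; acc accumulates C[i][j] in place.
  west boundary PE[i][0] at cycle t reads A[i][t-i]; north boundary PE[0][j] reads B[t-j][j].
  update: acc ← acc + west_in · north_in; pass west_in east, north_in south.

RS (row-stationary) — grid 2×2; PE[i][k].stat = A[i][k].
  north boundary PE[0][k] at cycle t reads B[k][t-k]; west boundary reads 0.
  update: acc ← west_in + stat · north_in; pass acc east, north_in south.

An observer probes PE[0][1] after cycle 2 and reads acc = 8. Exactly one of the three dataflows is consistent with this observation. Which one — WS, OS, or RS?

WS [2×2] PE[0][1] across cycles:
  after 0 — PE[0][1] acc=0, pass-E 0, pass-S 0
  after 1 — PE[0][1] acc=6, pass-E 6, pass-S 6
  after 2 — PE[0][1] acc=8, pass-E 8, pass-S 8
OS [2×2] PE[0][1] across cycles:
  after 0 — PE[0][1] acc=0, pass-E 0, pass-S 0
  after 1 — PE[0][1] acc=6, pass-E 6, pass-S 1
  after 2 — PE[0][1] acc=42, pass-E 9, pass-S 4
RS [2×2] PE[0][1] across cycles:
  after 0 — PE[0][1] acc=0, pass-E 0, pass-S 0
  after 1 — PE[0][1] acc=54, pass-E 54, pass-S 4
  after 2 — PE[0][1] acc=42, pass-E 42, pass-S 4

dataflow = WS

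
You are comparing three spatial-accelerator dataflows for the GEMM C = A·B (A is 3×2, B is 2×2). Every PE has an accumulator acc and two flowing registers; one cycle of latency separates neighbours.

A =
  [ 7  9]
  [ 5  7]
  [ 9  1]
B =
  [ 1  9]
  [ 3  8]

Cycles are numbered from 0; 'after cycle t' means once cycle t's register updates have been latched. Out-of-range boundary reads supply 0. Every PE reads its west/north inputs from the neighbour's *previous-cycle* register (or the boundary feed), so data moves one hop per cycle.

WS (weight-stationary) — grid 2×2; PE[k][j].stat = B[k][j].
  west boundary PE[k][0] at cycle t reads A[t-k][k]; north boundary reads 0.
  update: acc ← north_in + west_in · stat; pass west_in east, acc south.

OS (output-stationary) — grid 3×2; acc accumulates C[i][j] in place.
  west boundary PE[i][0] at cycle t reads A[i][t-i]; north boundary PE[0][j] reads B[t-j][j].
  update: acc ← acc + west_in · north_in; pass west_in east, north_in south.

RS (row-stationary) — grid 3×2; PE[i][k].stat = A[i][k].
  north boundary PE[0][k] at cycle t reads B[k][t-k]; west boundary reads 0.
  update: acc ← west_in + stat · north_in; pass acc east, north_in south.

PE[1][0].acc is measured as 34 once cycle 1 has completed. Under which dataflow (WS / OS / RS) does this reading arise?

dataflow = WS

— WS: 2×2; PE[1][0] trace:
  t=0 PE[1][0]: acc=0 h=0 v=0
  t=1 PE[1][0]: acc=34 h=9 v=34
— OS: 3×2; PE[1][0] trace:
  t=0 PE[1][0]: acc=0 h=0 v=0
  t=1 PE[1][0]: acc=5 h=5 v=1
— RS: 3×2; PE[1][0] trace:
  t=0 PE[1][0]: acc=0 h=0 v=0
  t=1 PE[1][0]: acc=5 h=5 v=1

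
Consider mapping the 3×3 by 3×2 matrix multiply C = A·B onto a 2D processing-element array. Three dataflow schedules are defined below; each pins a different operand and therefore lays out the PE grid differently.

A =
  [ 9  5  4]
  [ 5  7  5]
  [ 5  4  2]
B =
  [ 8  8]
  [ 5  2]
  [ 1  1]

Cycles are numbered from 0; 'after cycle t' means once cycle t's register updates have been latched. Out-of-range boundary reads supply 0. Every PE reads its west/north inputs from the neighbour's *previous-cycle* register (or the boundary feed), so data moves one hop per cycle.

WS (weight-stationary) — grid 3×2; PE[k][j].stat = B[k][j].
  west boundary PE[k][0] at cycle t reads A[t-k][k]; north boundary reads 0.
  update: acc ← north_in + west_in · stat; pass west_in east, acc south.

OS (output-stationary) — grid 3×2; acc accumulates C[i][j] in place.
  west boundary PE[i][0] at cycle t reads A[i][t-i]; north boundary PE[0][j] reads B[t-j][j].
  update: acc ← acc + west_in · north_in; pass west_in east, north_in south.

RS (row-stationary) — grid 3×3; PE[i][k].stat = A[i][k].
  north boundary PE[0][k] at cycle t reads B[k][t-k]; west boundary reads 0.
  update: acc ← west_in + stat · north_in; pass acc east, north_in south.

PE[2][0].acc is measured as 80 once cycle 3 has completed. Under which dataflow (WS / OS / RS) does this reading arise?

dataflow = WS

— WS: 3×2; PE[2][0] trace:
  after 0 — PE[2][0] acc=0, pass-E 0, pass-S 0
  after 1 — PE[2][0] acc=0, pass-E 0, pass-S 0
  after 2 — PE[2][0] acc=101, pass-E 4, pass-S 101
  after 3 — PE[2][0] acc=80, pass-E 5, pass-S 80
— OS: 3×2; PE[2][0] trace:
  after 0 — PE[2][0] acc=0, pass-E 0, pass-S 0
  after 1 — PE[2][0] acc=0, pass-E 0, pass-S 0
  after 2 — PE[2][0] acc=40, pass-E 5, pass-S 8
  after 3 — PE[2][0] acc=60, pass-E 4, pass-S 5
— RS: 3×3; PE[2][0] trace:
  after 0 — PE[2][0] acc=0, pass-E 0, pass-S 0
  after 1 — PE[2][0] acc=0, pass-E 0, pass-S 0
  after 2 — PE[2][0] acc=40, pass-E 40, pass-S 8
  after 3 — PE[2][0] acc=40, pass-E 40, pass-S 8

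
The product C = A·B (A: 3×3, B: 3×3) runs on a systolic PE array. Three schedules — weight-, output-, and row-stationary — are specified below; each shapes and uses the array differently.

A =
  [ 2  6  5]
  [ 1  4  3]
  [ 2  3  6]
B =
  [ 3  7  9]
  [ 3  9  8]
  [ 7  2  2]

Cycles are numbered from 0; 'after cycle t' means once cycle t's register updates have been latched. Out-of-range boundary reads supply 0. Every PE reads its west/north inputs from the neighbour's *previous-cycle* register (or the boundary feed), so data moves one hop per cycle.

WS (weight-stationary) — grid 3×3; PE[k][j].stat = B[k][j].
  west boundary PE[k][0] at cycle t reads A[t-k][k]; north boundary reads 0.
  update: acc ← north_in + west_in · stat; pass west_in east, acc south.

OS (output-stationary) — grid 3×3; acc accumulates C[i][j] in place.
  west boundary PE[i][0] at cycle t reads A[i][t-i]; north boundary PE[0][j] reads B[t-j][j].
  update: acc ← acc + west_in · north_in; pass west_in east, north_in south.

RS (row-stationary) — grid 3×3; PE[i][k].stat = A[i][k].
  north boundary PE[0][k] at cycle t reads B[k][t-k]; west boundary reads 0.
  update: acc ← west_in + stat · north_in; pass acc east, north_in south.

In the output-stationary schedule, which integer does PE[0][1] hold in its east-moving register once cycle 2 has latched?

OS (3×3). Following PE[0][1] plus its west/north inputs:
  t=0 PE[0][0]: acc=6 h=2 v=3
  t=0 PE[0][1]: acc=0 h=0 v=0
  t=1 PE[0][0]: acc=24 h=6 v=3
  t=1 PE[0][1]: acc=14 h=2 v=7
  t=2 PE[0][0]: acc=59 h=5 v=7
  t=2 PE[0][1]: acc=68 h=6 v=9

register = 6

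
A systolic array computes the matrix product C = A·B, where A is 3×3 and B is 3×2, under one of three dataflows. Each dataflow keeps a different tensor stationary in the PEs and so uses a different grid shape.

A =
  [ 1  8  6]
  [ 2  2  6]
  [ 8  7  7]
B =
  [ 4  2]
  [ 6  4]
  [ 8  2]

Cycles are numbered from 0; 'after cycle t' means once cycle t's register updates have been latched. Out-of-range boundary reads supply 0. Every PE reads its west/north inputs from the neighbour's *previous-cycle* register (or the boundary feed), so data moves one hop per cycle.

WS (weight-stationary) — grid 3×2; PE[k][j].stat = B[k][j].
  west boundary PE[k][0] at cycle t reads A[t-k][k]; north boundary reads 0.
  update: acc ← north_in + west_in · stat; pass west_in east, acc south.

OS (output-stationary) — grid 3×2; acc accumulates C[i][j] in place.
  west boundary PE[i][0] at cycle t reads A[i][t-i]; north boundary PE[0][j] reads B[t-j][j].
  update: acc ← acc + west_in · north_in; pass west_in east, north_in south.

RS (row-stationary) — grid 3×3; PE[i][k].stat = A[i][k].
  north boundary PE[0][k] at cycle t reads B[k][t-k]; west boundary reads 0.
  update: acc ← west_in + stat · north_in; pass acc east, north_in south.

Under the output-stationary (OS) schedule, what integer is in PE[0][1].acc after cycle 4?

OS 3×2: PE[0][1] cycle-by-cycle (with neighbour feeds):
  c0 r0c0: 4 / 1 / 4
  c0 r0c1: 0 / 0 / 0
  c1 r0c0: 52 / 8 / 6
  c1 r0c1: 2 / 1 / 2
  c2 r0c0: 100 / 6 / 8
  c2 r0c1: 34 / 8 / 4
  c3 r0c0: 100 / 0 / 0
  c3 r0c1: 46 / 6 / 2
  c4 r0c0: 100 / 0 / 0
  c4 r0c1: 46 / 0 / 0

PE[0][1].acc = 46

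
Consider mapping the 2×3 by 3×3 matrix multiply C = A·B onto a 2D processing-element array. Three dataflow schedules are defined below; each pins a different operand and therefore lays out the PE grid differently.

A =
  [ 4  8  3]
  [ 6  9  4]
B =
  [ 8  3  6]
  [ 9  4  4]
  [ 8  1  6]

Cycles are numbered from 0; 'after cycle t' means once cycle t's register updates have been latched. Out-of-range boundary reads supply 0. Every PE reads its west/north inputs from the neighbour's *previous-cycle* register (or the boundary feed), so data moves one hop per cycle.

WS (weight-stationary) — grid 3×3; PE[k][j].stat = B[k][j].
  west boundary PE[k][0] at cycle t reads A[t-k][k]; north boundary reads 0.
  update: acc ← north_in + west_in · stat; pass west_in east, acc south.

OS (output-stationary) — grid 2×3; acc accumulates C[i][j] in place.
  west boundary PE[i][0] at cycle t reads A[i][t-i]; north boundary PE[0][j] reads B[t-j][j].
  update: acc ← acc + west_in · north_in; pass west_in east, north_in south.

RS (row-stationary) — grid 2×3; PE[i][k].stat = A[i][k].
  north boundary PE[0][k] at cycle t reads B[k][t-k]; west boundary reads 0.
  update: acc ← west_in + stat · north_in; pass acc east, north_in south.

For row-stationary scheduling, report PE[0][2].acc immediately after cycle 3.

Tracing RS — 2×3 array, target PE[0][2]:
  @0  [0,1]  acc 0  |  →0  ↓0
  @0  [0,2]  acc 0  |  →0  ↓0
  @1  [0,1]  acc 104  |  →104  ↓9
  @1  [0,2]  acc 0  |  →0  ↓0
  @2  [0,1]  acc 44  |  →44  ↓4
  @2  [0,2]  acc 128  |  →128  ↓8
  @3  [0,1]  acc 56  |  →56  ↓4
  @3  [0,2]  acc 47  |  →47  ↓1

PE[0][2].acc = 47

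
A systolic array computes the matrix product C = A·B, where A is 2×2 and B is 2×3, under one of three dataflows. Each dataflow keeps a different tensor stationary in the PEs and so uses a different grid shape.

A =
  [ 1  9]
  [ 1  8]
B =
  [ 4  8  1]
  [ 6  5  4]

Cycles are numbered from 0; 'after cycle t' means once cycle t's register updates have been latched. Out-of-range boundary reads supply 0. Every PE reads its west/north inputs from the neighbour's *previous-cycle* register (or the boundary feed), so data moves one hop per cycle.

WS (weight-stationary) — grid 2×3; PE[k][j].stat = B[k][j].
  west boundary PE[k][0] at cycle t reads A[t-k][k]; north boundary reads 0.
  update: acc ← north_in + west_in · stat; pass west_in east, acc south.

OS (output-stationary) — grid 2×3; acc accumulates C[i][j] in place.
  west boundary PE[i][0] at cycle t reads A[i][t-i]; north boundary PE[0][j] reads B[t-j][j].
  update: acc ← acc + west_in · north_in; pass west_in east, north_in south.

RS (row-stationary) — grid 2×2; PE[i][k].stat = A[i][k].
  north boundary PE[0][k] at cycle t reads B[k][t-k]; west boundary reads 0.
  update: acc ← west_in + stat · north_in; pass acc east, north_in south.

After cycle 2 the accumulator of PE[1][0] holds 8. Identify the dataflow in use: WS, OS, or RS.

dataflow = RS

— WS: 2×3; PE[1][0] trace:
  0: (1,0).acc=0  regs=<0,0>
  1: (1,0).acc=58  regs=<9,58>
  2: (1,0).acc=52  regs=<8,52>
— OS: 2×3; PE[1][0] trace:
  0: (1,0).acc=0  regs=<0,0>
  1: (1,0).acc=4  regs=<1,4>
  2: (1,0).acc=52  regs=<8,6>
— RS: 2×2; PE[1][0] trace:
  0: (1,0).acc=0  regs=<0,0>
  1: (1,0).acc=4  regs=<4,4>
  2: (1,0).acc=8  regs=<8,8>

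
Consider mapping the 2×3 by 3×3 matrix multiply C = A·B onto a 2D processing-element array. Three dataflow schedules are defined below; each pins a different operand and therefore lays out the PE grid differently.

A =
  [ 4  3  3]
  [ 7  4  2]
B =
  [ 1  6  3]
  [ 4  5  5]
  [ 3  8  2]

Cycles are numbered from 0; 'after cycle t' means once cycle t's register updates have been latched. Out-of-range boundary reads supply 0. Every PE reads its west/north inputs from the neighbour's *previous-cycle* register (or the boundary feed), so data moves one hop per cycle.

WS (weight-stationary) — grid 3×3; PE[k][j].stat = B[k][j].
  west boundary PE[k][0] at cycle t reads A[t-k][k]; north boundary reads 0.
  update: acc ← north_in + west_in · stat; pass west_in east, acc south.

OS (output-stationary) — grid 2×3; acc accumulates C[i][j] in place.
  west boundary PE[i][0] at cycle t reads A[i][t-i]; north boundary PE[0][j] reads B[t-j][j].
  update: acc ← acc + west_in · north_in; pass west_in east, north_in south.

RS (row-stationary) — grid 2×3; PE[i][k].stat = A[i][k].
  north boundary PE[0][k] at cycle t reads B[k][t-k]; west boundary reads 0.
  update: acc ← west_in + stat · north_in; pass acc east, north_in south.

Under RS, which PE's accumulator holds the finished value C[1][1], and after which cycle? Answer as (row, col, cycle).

RS — PE[1][2] is where C[1][1] collects:
  cycle 0: PE[1][2] → acc 0, east 0, south 0
  cycle 1: PE[1][2] → acc 0, east 0, south 0
  cycle 2: PE[1][2] → acc 0, east 0, south 0
  cycle 3: PE[1][2] → acc 29, east 29, south 3
  cycle 4: PE[1][2] → acc 78, east 78, south 8

(row, col, cycle) = (1, 2, 4)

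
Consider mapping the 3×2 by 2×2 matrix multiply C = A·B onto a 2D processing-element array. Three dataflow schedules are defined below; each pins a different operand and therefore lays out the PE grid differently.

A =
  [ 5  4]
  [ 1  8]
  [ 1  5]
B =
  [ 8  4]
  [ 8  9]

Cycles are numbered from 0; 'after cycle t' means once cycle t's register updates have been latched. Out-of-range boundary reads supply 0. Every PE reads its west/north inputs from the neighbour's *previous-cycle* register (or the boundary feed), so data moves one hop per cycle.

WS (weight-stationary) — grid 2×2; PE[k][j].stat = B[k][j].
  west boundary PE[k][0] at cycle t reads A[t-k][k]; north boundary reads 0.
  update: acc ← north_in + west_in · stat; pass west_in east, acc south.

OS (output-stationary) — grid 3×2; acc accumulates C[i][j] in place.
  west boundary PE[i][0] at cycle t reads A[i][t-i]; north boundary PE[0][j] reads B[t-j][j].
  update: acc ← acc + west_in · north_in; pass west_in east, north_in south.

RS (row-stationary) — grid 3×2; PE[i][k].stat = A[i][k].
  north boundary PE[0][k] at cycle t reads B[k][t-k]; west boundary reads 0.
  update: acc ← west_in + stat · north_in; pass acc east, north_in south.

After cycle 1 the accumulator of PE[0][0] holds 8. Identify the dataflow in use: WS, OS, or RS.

WS [2×2] PE[0][0] across cycles:
  step 0 · PE0,0: acc=40; fwd→5 fwd↓40
  step 1 · PE0,0: acc=8; fwd→1 fwd↓8
OS [3×2] PE[0][0] across cycles:
  step 0 · PE0,0: acc=40; fwd→5 fwd↓8
  step 1 · PE0,0: acc=72; fwd→4 fwd↓8
RS [3×2] PE[0][0] across cycles:
  step 0 · PE0,0: acc=40; fwd→40 fwd↓8
  step 1 · PE0,0: acc=20; fwd→20 fwd↓4

dataflow = WS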